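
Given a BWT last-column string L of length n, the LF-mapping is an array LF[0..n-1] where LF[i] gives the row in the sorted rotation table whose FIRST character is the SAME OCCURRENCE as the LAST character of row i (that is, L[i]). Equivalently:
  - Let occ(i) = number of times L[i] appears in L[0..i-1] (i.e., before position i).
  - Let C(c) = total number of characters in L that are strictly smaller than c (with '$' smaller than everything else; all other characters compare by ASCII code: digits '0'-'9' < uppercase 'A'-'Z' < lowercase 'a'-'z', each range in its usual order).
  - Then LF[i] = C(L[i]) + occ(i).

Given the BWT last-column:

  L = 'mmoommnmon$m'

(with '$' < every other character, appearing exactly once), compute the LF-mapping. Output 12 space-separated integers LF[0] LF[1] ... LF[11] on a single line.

Answer: 1 2 9 10 3 4 7 5 11 8 0 6

Derivation:
Char counts: '$':1, 'm':6, 'n':2, 'o':3
C (first-col start): C('$')=0, C('m')=1, C('n')=7, C('o')=9
L[0]='m': occ=0, LF[0]=C('m')+0=1+0=1
L[1]='m': occ=1, LF[1]=C('m')+1=1+1=2
L[2]='o': occ=0, LF[2]=C('o')+0=9+0=9
L[3]='o': occ=1, LF[3]=C('o')+1=9+1=10
L[4]='m': occ=2, LF[4]=C('m')+2=1+2=3
L[5]='m': occ=3, LF[5]=C('m')+3=1+3=4
L[6]='n': occ=0, LF[6]=C('n')+0=7+0=7
L[7]='m': occ=4, LF[7]=C('m')+4=1+4=5
L[8]='o': occ=2, LF[8]=C('o')+2=9+2=11
L[9]='n': occ=1, LF[9]=C('n')+1=7+1=8
L[10]='$': occ=0, LF[10]=C('$')+0=0+0=0
L[11]='m': occ=5, LF[11]=C('m')+5=1+5=6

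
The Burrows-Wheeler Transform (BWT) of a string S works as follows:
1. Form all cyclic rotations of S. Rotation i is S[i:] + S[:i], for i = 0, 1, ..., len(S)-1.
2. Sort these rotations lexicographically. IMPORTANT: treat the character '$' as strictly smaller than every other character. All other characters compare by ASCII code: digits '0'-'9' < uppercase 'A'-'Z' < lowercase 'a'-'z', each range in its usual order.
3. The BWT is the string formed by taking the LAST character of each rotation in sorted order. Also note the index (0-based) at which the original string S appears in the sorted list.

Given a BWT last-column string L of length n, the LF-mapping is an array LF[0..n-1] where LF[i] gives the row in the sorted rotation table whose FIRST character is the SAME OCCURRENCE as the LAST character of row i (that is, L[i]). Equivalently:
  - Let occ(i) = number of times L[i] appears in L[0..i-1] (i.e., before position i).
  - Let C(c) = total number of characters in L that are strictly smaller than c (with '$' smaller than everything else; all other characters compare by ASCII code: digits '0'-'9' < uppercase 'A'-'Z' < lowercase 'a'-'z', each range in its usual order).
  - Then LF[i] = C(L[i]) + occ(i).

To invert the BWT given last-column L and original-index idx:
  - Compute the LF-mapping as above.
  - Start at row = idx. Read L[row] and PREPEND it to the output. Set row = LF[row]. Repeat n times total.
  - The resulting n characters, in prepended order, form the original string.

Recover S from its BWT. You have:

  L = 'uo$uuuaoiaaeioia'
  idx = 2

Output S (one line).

Answer: aoaiiuaueouaoiu$

Derivation:
LF mapping: 12 9 0 13 14 15 1 10 6 2 3 5 7 11 8 4
Walk LF starting at row 2, prepending L[row]:
  step 1: row=2, L[2]='$', prepend. Next row=LF[2]=0
  step 2: row=0, L[0]='u', prepend. Next row=LF[0]=12
  step 3: row=12, L[12]='i', prepend. Next row=LF[12]=7
  step 4: row=7, L[7]='o', prepend. Next row=LF[7]=10
  step 5: row=10, L[10]='a', prepend. Next row=LF[10]=3
  step 6: row=3, L[3]='u', prepend. Next row=LF[3]=13
  step 7: row=13, L[13]='o', prepend. Next row=LF[13]=11
  step 8: row=11, L[11]='e', prepend. Next row=LF[11]=5
  step 9: row=5, L[5]='u', prepend. Next row=LF[5]=15
  step 10: row=15, L[15]='a', prepend. Next row=LF[15]=4
  step 11: row=4, L[4]='u', prepend. Next row=LF[4]=14
  step 12: row=14, L[14]='i', prepend. Next row=LF[14]=8
  step 13: row=8, L[8]='i', prepend. Next row=LF[8]=6
  step 14: row=6, L[6]='a', prepend. Next row=LF[6]=1
  step 15: row=1, L[1]='o', prepend. Next row=LF[1]=9
  step 16: row=9, L[9]='a', prepend. Next row=LF[9]=2
Reversed output: aoaiiuaueouaoiu$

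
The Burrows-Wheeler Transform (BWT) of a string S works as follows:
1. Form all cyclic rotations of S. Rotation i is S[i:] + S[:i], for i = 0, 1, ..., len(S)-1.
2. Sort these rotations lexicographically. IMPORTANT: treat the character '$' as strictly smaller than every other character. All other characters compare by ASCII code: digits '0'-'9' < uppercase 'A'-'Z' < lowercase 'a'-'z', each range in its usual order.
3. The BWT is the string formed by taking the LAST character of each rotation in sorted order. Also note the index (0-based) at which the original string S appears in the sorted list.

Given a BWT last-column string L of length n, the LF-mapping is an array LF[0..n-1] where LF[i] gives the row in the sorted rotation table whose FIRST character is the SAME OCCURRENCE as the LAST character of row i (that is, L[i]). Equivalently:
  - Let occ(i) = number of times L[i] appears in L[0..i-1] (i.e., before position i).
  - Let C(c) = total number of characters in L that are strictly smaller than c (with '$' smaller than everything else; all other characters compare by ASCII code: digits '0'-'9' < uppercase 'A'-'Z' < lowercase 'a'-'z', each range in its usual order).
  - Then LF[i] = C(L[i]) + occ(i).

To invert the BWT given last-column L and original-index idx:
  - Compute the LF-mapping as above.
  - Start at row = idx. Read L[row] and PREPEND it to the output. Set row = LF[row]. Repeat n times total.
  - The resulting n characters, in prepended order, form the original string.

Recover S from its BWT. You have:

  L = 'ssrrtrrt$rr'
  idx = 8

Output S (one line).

LF mapping: 7 8 1 2 9 3 4 10 0 5 6
Walk LF starting at row 8, prepending L[row]:
  step 1: row=8, L[8]='$', prepend. Next row=LF[8]=0
  step 2: row=0, L[0]='s', prepend. Next row=LF[0]=7
  step 3: row=7, L[7]='t', prepend. Next row=LF[7]=10
  step 4: row=10, L[10]='r', prepend. Next row=LF[10]=6
  step 5: row=6, L[6]='r', prepend. Next row=LF[6]=4
  step 6: row=4, L[4]='t', prepend. Next row=LF[4]=9
  step 7: row=9, L[9]='r', prepend. Next row=LF[9]=5
  step 8: row=5, L[5]='r', prepend. Next row=LF[5]=3
  step 9: row=3, L[3]='r', prepend. Next row=LF[3]=2
  step 10: row=2, L[2]='r', prepend. Next row=LF[2]=1
  step 11: row=1, L[1]='s', prepend. Next row=LF[1]=8
Reversed output: srrrrtrrts$

Answer: srrrrtrrts$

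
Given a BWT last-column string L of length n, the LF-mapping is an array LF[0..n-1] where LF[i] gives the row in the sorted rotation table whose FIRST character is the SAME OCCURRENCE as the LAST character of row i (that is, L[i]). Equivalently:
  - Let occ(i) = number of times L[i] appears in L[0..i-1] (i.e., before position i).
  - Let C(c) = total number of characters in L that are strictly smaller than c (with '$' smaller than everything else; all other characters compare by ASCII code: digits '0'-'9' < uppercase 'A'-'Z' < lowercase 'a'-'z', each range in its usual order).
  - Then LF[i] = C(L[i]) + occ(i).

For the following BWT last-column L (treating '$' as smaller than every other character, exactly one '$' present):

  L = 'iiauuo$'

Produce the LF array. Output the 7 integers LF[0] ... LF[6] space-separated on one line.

Char counts: '$':1, 'a':1, 'i':2, 'o':1, 'u':2
C (first-col start): C('$')=0, C('a')=1, C('i')=2, C('o')=4, C('u')=5
L[0]='i': occ=0, LF[0]=C('i')+0=2+0=2
L[1]='i': occ=1, LF[1]=C('i')+1=2+1=3
L[2]='a': occ=0, LF[2]=C('a')+0=1+0=1
L[3]='u': occ=0, LF[3]=C('u')+0=5+0=5
L[4]='u': occ=1, LF[4]=C('u')+1=5+1=6
L[5]='o': occ=0, LF[5]=C('o')+0=4+0=4
L[6]='$': occ=0, LF[6]=C('$')+0=0+0=0

Answer: 2 3 1 5 6 4 0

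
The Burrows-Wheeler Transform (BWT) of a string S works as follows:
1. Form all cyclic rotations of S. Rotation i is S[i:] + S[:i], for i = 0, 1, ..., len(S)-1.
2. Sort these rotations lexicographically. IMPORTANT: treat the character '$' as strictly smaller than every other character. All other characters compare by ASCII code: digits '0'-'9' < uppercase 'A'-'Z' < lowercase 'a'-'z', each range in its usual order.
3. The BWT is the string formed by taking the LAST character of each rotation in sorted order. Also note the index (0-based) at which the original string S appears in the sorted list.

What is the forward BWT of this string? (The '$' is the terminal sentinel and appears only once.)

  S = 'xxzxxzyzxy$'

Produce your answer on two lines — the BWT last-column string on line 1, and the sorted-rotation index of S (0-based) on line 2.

Answer: y$zzxxxzxyx
1

Derivation:
All 11 rotations (rotation i = S[i:]+S[:i]):
  rot[0] = xxzxxzyzxy$
  rot[1] = xzxxzyzxy$x
  rot[2] = zxxzyzxy$xx
  rot[3] = xxzyzxy$xxz
  rot[4] = xzyzxy$xxzx
  rot[5] = zyzxy$xxzxx
  rot[6] = yzxy$xxzxxz
  rot[7] = zxy$xxzxxzy
  rot[8] = xy$xxzxxzyz
  rot[9] = y$xxzxxzyzx
  rot[10] = $xxzxxzyzxy
Sorted (with $ < everything):
  sorted[0] = $xxzxxzyzxy  (last char: 'y')
  sorted[1] = xxzxxzyzxy$  (last char: '$')
  sorted[2] = xxzyzxy$xxz  (last char: 'z')
  sorted[3] = xy$xxzxxzyz  (last char: 'z')
  sorted[4] = xzxxzyzxy$x  (last char: 'x')
  sorted[5] = xzyzxy$xxzx  (last char: 'x')
  sorted[6] = y$xxzxxzyzx  (last char: 'x')
  sorted[7] = yzxy$xxzxxz  (last char: 'z')
  sorted[8] = zxxzyzxy$xx  (last char: 'x')
  sorted[9] = zxy$xxzxxzy  (last char: 'y')
  sorted[10] = zyzxy$xxzxx  (last char: 'x')
Last column: y$zzxxxzxyx
Original string S is at sorted index 1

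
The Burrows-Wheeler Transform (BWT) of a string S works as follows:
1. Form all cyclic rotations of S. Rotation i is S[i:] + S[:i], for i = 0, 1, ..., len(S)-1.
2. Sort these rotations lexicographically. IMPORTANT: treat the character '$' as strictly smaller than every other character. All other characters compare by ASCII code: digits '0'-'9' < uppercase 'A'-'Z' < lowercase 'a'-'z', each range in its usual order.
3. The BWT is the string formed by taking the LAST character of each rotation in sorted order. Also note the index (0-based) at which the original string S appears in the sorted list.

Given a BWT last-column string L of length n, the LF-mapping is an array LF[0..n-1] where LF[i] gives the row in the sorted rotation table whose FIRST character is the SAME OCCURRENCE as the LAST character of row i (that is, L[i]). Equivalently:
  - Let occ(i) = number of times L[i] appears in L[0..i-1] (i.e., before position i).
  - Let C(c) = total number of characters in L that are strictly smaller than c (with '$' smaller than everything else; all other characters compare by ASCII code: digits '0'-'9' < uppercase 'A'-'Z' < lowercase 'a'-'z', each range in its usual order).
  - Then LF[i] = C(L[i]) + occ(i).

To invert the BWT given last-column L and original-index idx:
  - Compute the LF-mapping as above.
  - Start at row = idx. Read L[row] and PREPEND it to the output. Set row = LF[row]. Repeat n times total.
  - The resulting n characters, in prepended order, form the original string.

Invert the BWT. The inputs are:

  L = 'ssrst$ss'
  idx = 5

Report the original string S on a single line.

LF mapping: 2 3 1 4 7 0 5 6
Walk LF starting at row 5, prepending L[row]:
  step 1: row=5, L[5]='$', prepend. Next row=LF[5]=0
  step 2: row=0, L[0]='s', prepend. Next row=LF[0]=2
  step 3: row=2, L[2]='r', prepend. Next row=LF[2]=1
  step 4: row=1, L[1]='s', prepend. Next row=LF[1]=3
  step 5: row=3, L[3]='s', prepend. Next row=LF[3]=4
  step 6: row=4, L[4]='t', prepend. Next row=LF[4]=7
  step 7: row=7, L[7]='s', prepend. Next row=LF[7]=6
  step 8: row=6, L[6]='s', prepend. Next row=LF[6]=5
Reversed output: sstssrs$

Answer: sstssrs$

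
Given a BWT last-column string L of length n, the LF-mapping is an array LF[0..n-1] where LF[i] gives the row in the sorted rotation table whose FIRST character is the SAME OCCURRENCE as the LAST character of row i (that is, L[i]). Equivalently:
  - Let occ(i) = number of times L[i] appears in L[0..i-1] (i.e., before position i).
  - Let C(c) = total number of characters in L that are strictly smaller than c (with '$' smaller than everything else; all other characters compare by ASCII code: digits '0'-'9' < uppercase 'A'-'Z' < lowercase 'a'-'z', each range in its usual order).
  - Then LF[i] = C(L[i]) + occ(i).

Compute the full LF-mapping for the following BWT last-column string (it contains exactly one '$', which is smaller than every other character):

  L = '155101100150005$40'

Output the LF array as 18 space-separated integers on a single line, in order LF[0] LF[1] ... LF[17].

Char counts: '$':1, '0':7, '1':5, '4':1, '5':4
C (first-col start): C('$')=0, C('0')=1, C('1')=8, C('4')=13, C('5')=14
L[0]='1': occ=0, LF[0]=C('1')+0=8+0=8
L[1]='5': occ=0, LF[1]=C('5')+0=14+0=14
L[2]='5': occ=1, LF[2]=C('5')+1=14+1=15
L[3]='1': occ=1, LF[3]=C('1')+1=8+1=9
L[4]='0': occ=0, LF[4]=C('0')+0=1+0=1
L[5]='1': occ=2, LF[5]=C('1')+2=8+2=10
L[6]='1': occ=3, LF[6]=C('1')+3=8+3=11
L[7]='0': occ=1, LF[7]=C('0')+1=1+1=2
L[8]='0': occ=2, LF[8]=C('0')+2=1+2=3
L[9]='1': occ=4, LF[9]=C('1')+4=8+4=12
L[10]='5': occ=2, LF[10]=C('5')+2=14+2=16
L[11]='0': occ=3, LF[11]=C('0')+3=1+3=4
L[12]='0': occ=4, LF[12]=C('0')+4=1+4=5
L[13]='0': occ=5, LF[13]=C('0')+5=1+5=6
L[14]='5': occ=3, LF[14]=C('5')+3=14+3=17
L[15]='$': occ=0, LF[15]=C('$')+0=0+0=0
L[16]='4': occ=0, LF[16]=C('4')+0=13+0=13
L[17]='0': occ=6, LF[17]=C('0')+6=1+6=7

Answer: 8 14 15 9 1 10 11 2 3 12 16 4 5 6 17 0 13 7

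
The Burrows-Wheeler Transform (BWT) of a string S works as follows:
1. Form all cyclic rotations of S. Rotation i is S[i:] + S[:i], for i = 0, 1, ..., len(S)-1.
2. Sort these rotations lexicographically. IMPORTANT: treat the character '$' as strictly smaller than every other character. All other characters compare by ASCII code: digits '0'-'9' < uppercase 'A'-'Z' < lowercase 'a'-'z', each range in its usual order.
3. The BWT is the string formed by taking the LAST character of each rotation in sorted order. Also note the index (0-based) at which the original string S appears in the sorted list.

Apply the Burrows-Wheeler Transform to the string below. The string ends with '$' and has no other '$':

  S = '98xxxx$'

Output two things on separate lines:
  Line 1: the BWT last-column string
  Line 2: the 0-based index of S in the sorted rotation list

Answer: x9$xxx8
2

Derivation:
All 7 rotations (rotation i = S[i:]+S[:i]):
  rot[0] = 98xxxx$
  rot[1] = 8xxxx$9
  rot[2] = xxxx$98
  rot[3] = xxx$98x
  rot[4] = xx$98xx
  rot[5] = x$98xxx
  rot[6] = $98xxxx
Sorted (with $ < everything):
  sorted[0] = $98xxxx  (last char: 'x')
  sorted[1] = 8xxxx$9  (last char: '9')
  sorted[2] = 98xxxx$  (last char: '$')
  sorted[3] = x$98xxx  (last char: 'x')
  sorted[4] = xx$98xx  (last char: 'x')
  sorted[5] = xxx$98x  (last char: 'x')
  sorted[6] = xxxx$98  (last char: '8')
Last column: x9$xxx8
Original string S is at sorted index 2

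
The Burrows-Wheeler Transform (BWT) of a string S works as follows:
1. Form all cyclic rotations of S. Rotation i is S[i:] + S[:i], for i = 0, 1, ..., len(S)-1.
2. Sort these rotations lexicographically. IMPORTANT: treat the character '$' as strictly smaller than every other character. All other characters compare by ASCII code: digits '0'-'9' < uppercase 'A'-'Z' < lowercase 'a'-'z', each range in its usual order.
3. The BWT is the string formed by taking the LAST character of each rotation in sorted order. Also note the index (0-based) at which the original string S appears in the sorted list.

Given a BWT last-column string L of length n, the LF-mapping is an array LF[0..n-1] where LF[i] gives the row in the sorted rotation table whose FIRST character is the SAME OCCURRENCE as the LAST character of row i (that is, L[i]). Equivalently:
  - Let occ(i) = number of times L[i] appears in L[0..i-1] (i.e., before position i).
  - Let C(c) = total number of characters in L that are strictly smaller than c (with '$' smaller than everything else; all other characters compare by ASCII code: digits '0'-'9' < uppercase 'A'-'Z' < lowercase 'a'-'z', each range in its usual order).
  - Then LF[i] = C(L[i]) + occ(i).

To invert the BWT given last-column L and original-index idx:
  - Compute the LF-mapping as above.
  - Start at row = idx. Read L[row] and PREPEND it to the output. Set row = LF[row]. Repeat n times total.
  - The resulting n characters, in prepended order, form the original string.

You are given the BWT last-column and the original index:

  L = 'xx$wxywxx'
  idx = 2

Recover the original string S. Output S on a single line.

LF mapping: 3 4 0 1 5 8 2 6 7
Walk LF starting at row 2, prepending L[row]:
  step 1: row=2, L[2]='$', prepend. Next row=LF[2]=0
  step 2: row=0, L[0]='x', prepend. Next row=LF[0]=3
  step 3: row=3, L[3]='w', prepend. Next row=LF[3]=1
  step 4: row=1, L[1]='x', prepend. Next row=LF[1]=4
  step 5: row=4, L[4]='x', prepend. Next row=LF[4]=5
  step 6: row=5, L[5]='y', prepend. Next row=LF[5]=8
  step 7: row=8, L[8]='x', prepend. Next row=LF[8]=7
  step 8: row=7, L[7]='x', prepend. Next row=LF[7]=6
  step 9: row=6, L[6]='w', prepend. Next row=LF[6]=2
Reversed output: wxxyxxwx$

Answer: wxxyxxwx$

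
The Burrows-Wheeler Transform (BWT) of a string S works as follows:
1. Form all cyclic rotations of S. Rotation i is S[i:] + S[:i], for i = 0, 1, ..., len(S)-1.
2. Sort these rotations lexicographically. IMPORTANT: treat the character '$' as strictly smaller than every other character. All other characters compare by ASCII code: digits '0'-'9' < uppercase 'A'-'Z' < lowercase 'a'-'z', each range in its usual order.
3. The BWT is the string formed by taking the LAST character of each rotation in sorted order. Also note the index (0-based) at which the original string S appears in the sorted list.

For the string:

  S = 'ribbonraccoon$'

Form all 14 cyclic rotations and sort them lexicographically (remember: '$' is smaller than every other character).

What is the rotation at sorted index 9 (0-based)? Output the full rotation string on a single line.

Answer: on$ribbonracco

Derivation:
All 14 rotations (rotation i = S[i:]+S[:i]):
  rot[0] = ribbonraccoon$
  rot[1] = ibbonraccoon$r
  rot[2] = bbonraccoon$ri
  rot[3] = bonraccoon$rib
  rot[4] = onraccoon$ribb
  rot[5] = nraccoon$ribbo
  rot[6] = raccoon$ribbon
  rot[7] = accoon$ribbonr
  rot[8] = ccoon$ribbonra
  rot[9] = coon$ribbonrac
  rot[10] = oon$ribbonracc
  rot[11] = on$ribbonracco
  rot[12] = n$ribbonraccoo
  rot[13] = $ribbonraccoon
Sorted (with $ < everything):
  sorted[0] = $ribbonraccoon
  sorted[1] = accoon$ribbonr
  sorted[2] = bbonraccoon$ri
  sorted[3] = bonraccoon$rib
  sorted[4] = ccoon$ribbonra
  sorted[5] = coon$ribbonrac
  sorted[6] = ibbonraccoon$r
  sorted[7] = n$ribbonraccoo
  sorted[8] = nraccoon$ribbo
  sorted[9] = on$ribbonracco
  sorted[10] = onraccoon$ribb
  sorted[11] = oon$ribbonracc
  sorted[12] = raccoon$ribbon
  sorted[13] = ribbonraccoon$
sorted[9] = on$ribbonracco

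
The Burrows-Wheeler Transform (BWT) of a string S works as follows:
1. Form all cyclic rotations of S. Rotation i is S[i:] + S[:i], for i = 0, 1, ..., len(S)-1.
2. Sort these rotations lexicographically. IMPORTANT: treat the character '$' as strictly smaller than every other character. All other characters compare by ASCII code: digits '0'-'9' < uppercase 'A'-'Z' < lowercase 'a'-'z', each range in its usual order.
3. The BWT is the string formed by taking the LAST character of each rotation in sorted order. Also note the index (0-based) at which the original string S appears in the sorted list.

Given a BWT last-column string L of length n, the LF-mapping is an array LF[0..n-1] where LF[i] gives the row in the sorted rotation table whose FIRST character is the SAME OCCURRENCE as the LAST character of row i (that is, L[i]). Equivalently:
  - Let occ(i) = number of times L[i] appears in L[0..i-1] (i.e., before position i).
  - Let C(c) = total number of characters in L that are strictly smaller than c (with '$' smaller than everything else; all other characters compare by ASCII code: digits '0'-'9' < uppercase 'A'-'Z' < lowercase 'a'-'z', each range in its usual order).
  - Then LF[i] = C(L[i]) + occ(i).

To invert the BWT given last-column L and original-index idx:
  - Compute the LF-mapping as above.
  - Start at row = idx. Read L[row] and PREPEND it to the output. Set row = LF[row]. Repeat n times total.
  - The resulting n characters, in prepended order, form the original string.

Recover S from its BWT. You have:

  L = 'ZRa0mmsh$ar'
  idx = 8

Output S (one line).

Answer: marshmaR0Z$

Derivation:
LF mapping: 3 2 4 1 7 8 10 6 0 5 9
Walk LF starting at row 8, prepending L[row]:
  step 1: row=8, L[8]='$', prepend. Next row=LF[8]=0
  step 2: row=0, L[0]='Z', prepend. Next row=LF[0]=3
  step 3: row=3, L[3]='0', prepend. Next row=LF[3]=1
  step 4: row=1, L[1]='R', prepend. Next row=LF[1]=2
  step 5: row=2, L[2]='a', prepend. Next row=LF[2]=4
  step 6: row=4, L[4]='m', prepend. Next row=LF[4]=7
  step 7: row=7, L[7]='h', prepend. Next row=LF[7]=6
  step 8: row=6, L[6]='s', prepend. Next row=LF[6]=10
  step 9: row=10, L[10]='r', prepend. Next row=LF[10]=9
  step 10: row=9, L[9]='a', prepend. Next row=LF[9]=5
  step 11: row=5, L[5]='m', prepend. Next row=LF[5]=8
Reversed output: marshmaR0Z$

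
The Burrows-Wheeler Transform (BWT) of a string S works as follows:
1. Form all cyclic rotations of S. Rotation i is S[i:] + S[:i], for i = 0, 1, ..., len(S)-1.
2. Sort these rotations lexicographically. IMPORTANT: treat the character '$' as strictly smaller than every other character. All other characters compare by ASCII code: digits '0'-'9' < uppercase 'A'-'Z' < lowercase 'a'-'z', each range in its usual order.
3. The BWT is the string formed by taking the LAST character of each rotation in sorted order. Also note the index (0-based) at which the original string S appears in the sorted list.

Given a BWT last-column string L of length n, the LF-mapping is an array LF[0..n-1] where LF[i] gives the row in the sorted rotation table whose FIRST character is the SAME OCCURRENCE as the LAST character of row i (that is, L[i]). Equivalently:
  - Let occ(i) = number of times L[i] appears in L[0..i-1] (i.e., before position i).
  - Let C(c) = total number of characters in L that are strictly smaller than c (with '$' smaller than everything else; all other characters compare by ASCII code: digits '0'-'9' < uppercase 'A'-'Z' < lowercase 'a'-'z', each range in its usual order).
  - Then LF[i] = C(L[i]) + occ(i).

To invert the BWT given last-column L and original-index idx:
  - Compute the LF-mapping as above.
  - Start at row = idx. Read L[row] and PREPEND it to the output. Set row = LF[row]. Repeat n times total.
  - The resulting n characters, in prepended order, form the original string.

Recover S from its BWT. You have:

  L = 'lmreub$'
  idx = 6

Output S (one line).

LF mapping: 3 4 5 2 6 1 0
Walk LF starting at row 6, prepending L[row]:
  step 1: row=6, L[6]='$', prepend. Next row=LF[6]=0
  step 2: row=0, L[0]='l', prepend. Next row=LF[0]=3
  step 3: row=3, L[3]='e', prepend. Next row=LF[3]=2
  step 4: row=2, L[2]='r', prepend. Next row=LF[2]=5
  step 5: row=5, L[5]='b', prepend. Next row=LF[5]=1
  step 6: row=1, L[1]='m', prepend. Next row=LF[1]=4
  step 7: row=4, L[4]='u', prepend. Next row=LF[4]=6
Reversed output: umbrel$

Answer: umbrel$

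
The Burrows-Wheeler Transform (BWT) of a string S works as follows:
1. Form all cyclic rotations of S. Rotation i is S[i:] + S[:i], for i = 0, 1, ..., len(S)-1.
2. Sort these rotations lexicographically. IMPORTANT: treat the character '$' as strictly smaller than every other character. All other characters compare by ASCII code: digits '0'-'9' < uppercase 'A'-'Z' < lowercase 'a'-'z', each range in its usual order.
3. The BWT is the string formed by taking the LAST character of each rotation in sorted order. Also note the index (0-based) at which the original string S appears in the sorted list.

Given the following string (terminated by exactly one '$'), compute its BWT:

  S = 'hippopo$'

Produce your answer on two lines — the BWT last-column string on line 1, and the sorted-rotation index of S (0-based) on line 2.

Answer: o$hppopi
1

Derivation:
All 8 rotations (rotation i = S[i:]+S[:i]):
  rot[0] = hippopo$
  rot[1] = ippopo$h
  rot[2] = ppopo$hi
  rot[3] = popo$hip
  rot[4] = opo$hipp
  rot[5] = po$hippo
  rot[6] = o$hippop
  rot[7] = $hippopo
Sorted (with $ < everything):
  sorted[0] = $hippopo  (last char: 'o')
  sorted[1] = hippopo$  (last char: '$')
  sorted[2] = ippopo$h  (last char: 'h')
  sorted[3] = o$hippop  (last char: 'p')
  sorted[4] = opo$hipp  (last char: 'p')
  sorted[5] = po$hippo  (last char: 'o')
  sorted[6] = popo$hip  (last char: 'p')
  sorted[7] = ppopo$hi  (last char: 'i')
Last column: o$hppopi
Original string S is at sorted index 1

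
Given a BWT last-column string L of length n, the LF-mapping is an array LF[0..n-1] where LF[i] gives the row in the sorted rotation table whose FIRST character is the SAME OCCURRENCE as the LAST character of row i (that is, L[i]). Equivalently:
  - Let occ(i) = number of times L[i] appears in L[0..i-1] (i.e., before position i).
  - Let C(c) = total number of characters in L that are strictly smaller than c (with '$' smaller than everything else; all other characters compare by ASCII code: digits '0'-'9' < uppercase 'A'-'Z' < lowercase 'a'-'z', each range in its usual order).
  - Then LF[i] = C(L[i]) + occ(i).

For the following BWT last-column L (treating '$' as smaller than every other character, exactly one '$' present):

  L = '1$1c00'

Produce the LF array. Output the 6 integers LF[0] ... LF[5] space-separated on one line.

Char counts: '$':1, '0':2, '1':2, 'c':1
C (first-col start): C('$')=0, C('0')=1, C('1')=3, C('c')=5
L[0]='1': occ=0, LF[0]=C('1')+0=3+0=3
L[1]='$': occ=0, LF[1]=C('$')+0=0+0=0
L[2]='1': occ=1, LF[2]=C('1')+1=3+1=4
L[3]='c': occ=0, LF[3]=C('c')+0=5+0=5
L[4]='0': occ=0, LF[4]=C('0')+0=1+0=1
L[5]='0': occ=1, LF[5]=C('0')+1=1+1=2

Answer: 3 0 4 5 1 2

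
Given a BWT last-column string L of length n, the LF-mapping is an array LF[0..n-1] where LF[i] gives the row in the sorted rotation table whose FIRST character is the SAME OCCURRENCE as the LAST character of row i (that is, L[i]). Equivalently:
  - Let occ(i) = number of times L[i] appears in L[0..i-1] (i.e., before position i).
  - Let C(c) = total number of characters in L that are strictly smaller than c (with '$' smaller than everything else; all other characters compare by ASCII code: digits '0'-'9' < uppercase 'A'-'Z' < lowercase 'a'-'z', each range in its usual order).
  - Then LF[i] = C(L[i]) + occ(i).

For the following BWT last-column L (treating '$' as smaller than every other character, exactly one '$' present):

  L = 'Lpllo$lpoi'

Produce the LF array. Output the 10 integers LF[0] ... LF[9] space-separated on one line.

Answer: 1 8 3 4 6 0 5 9 7 2

Derivation:
Char counts: '$':1, 'L':1, 'i':1, 'l':3, 'o':2, 'p':2
C (first-col start): C('$')=0, C('L')=1, C('i')=2, C('l')=3, C('o')=6, C('p')=8
L[0]='L': occ=0, LF[0]=C('L')+0=1+0=1
L[1]='p': occ=0, LF[1]=C('p')+0=8+0=8
L[2]='l': occ=0, LF[2]=C('l')+0=3+0=3
L[3]='l': occ=1, LF[3]=C('l')+1=3+1=4
L[4]='o': occ=0, LF[4]=C('o')+0=6+0=6
L[5]='$': occ=0, LF[5]=C('$')+0=0+0=0
L[6]='l': occ=2, LF[6]=C('l')+2=3+2=5
L[7]='p': occ=1, LF[7]=C('p')+1=8+1=9
L[8]='o': occ=1, LF[8]=C('o')+1=6+1=7
L[9]='i': occ=0, LF[9]=C('i')+0=2+0=2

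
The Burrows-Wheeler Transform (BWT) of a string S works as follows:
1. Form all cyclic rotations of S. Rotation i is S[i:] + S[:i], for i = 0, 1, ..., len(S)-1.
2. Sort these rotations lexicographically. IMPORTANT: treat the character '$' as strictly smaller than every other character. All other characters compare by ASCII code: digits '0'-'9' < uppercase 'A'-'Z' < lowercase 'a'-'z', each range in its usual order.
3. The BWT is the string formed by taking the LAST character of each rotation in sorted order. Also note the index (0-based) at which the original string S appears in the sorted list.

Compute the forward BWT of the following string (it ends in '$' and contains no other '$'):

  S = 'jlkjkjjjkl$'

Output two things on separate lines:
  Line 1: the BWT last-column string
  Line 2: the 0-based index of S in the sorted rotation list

All 11 rotations (rotation i = S[i:]+S[:i]):
  rot[0] = jlkjkjjjkl$
  rot[1] = lkjkjjjkl$j
  rot[2] = kjkjjjkl$jl
  rot[3] = jkjjjkl$jlk
  rot[4] = kjjjkl$jlkj
  rot[5] = jjjkl$jlkjk
  rot[6] = jjkl$jlkjkj
  rot[7] = jkl$jlkjkjj
  rot[8] = kl$jlkjkjjj
  rot[9] = l$jlkjkjjjk
  rot[10] = $jlkjkjjjkl
Sorted (with $ < everything):
  sorted[0] = $jlkjkjjjkl  (last char: 'l')
  sorted[1] = jjjkl$jlkjk  (last char: 'k')
  sorted[2] = jjkl$jlkjkj  (last char: 'j')
  sorted[3] = jkjjjkl$jlk  (last char: 'k')
  sorted[4] = jkl$jlkjkjj  (last char: 'j')
  sorted[5] = jlkjkjjjkl$  (last char: '$')
  sorted[6] = kjjjkl$jlkj  (last char: 'j')
  sorted[7] = kjkjjjkl$jl  (last char: 'l')
  sorted[8] = kl$jlkjkjjj  (last char: 'j')
  sorted[9] = l$jlkjkjjjk  (last char: 'k')
  sorted[10] = lkjkjjjkl$j  (last char: 'j')
Last column: lkjkj$jljkj
Original string S is at sorted index 5

Answer: lkjkj$jljkj
5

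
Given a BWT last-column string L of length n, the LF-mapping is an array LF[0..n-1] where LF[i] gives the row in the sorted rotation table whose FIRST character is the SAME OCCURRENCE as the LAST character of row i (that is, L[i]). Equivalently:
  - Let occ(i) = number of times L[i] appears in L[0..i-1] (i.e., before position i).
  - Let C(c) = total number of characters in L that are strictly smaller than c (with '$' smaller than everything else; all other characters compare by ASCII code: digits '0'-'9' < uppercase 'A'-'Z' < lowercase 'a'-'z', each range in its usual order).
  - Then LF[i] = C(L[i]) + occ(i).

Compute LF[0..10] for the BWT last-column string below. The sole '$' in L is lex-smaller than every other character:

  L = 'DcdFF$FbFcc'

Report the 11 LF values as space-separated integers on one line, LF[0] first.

Char counts: '$':1, 'D':1, 'F':4, 'b':1, 'c':3, 'd':1
C (first-col start): C('$')=0, C('D')=1, C('F')=2, C('b')=6, C('c')=7, C('d')=10
L[0]='D': occ=0, LF[0]=C('D')+0=1+0=1
L[1]='c': occ=0, LF[1]=C('c')+0=7+0=7
L[2]='d': occ=0, LF[2]=C('d')+0=10+0=10
L[3]='F': occ=0, LF[3]=C('F')+0=2+0=2
L[4]='F': occ=1, LF[4]=C('F')+1=2+1=3
L[5]='$': occ=0, LF[5]=C('$')+0=0+0=0
L[6]='F': occ=2, LF[6]=C('F')+2=2+2=4
L[7]='b': occ=0, LF[7]=C('b')+0=6+0=6
L[8]='F': occ=3, LF[8]=C('F')+3=2+3=5
L[9]='c': occ=1, LF[9]=C('c')+1=7+1=8
L[10]='c': occ=2, LF[10]=C('c')+2=7+2=9

Answer: 1 7 10 2 3 0 4 6 5 8 9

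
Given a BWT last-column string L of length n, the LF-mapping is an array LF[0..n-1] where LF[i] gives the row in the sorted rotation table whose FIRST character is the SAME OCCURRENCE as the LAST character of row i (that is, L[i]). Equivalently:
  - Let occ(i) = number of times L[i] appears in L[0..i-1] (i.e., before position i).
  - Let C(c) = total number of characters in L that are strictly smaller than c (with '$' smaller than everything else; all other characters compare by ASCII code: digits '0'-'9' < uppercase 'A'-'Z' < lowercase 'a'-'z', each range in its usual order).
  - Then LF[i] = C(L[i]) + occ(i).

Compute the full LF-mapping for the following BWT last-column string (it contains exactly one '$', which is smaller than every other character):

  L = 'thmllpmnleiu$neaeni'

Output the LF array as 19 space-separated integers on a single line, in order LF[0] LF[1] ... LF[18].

Answer: 17 5 11 8 9 16 12 13 10 2 6 18 0 14 3 1 4 15 7

Derivation:
Char counts: '$':1, 'a':1, 'e':3, 'h':1, 'i':2, 'l':3, 'm':2, 'n':3, 'p':1, 't':1, 'u':1
C (first-col start): C('$')=0, C('a')=1, C('e')=2, C('h')=5, C('i')=6, C('l')=8, C('m')=11, C('n')=13, C('p')=16, C('t')=17, C('u')=18
L[0]='t': occ=0, LF[0]=C('t')+0=17+0=17
L[1]='h': occ=0, LF[1]=C('h')+0=5+0=5
L[2]='m': occ=0, LF[2]=C('m')+0=11+0=11
L[3]='l': occ=0, LF[3]=C('l')+0=8+0=8
L[4]='l': occ=1, LF[4]=C('l')+1=8+1=9
L[5]='p': occ=0, LF[5]=C('p')+0=16+0=16
L[6]='m': occ=1, LF[6]=C('m')+1=11+1=12
L[7]='n': occ=0, LF[7]=C('n')+0=13+0=13
L[8]='l': occ=2, LF[8]=C('l')+2=8+2=10
L[9]='e': occ=0, LF[9]=C('e')+0=2+0=2
L[10]='i': occ=0, LF[10]=C('i')+0=6+0=6
L[11]='u': occ=0, LF[11]=C('u')+0=18+0=18
L[12]='$': occ=0, LF[12]=C('$')+0=0+0=0
L[13]='n': occ=1, LF[13]=C('n')+1=13+1=14
L[14]='e': occ=1, LF[14]=C('e')+1=2+1=3
L[15]='a': occ=0, LF[15]=C('a')+0=1+0=1
L[16]='e': occ=2, LF[16]=C('e')+2=2+2=4
L[17]='n': occ=2, LF[17]=C('n')+2=13+2=15
L[18]='i': occ=1, LF[18]=C('i')+1=6+1=7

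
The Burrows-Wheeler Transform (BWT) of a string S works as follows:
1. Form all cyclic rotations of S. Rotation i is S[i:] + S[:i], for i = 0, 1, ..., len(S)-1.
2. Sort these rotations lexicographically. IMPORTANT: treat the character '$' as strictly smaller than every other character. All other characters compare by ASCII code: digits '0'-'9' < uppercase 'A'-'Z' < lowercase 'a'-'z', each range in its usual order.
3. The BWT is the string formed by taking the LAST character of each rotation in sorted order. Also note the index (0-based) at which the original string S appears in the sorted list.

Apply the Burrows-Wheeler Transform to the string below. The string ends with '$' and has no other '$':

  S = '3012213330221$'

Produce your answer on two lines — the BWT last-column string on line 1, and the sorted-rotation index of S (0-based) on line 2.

Answer: 1332022201$331
10

Derivation:
All 14 rotations (rotation i = S[i:]+S[:i]):
  rot[0] = 3012213330221$
  rot[1] = 012213330221$3
  rot[2] = 12213330221$30
  rot[3] = 2213330221$301
  rot[4] = 213330221$3012
  rot[5] = 13330221$30122
  rot[6] = 3330221$301221
  rot[7] = 330221$3012213
  rot[8] = 30221$30122133
  rot[9] = 0221$301221333
  rot[10] = 221$3012213330
  rot[11] = 21$30122133302
  rot[12] = 1$301221333022
  rot[13] = $3012213330221
Sorted (with $ < everything):
  sorted[0] = $3012213330221  (last char: '1')
  sorted[1] = 012213330221$3  (last char: '3')
  sorted[2] = 0221$301221333  (last char: '3')
  sorted[3] = 1$301221333022  (last char: '2')
  sorted[4] = 12213330221$30  (last char: '0')
  sorted[5] = 13330221$30122  (last char: '2')
  sorted[6] = 21$30122133302  (last char: '2')
  sorted[7] = 213330221$3012  (last char: '2')
  sorted[8] = 221$3012213330  (last char: '0')
  sorted[9] = 2213330221$301  (last char: '1')
  sorted[10] = 3012213330221$  (last char: '$')
  sorted[11] = 30221$30122133  (last char: '3')
  sorted[12] = 330221$3012213  (last char: '3')
  sorted[13] = 3330221$301221  (last char: '1')
Last column: 1332022201$331
Original string S is at sorted index 10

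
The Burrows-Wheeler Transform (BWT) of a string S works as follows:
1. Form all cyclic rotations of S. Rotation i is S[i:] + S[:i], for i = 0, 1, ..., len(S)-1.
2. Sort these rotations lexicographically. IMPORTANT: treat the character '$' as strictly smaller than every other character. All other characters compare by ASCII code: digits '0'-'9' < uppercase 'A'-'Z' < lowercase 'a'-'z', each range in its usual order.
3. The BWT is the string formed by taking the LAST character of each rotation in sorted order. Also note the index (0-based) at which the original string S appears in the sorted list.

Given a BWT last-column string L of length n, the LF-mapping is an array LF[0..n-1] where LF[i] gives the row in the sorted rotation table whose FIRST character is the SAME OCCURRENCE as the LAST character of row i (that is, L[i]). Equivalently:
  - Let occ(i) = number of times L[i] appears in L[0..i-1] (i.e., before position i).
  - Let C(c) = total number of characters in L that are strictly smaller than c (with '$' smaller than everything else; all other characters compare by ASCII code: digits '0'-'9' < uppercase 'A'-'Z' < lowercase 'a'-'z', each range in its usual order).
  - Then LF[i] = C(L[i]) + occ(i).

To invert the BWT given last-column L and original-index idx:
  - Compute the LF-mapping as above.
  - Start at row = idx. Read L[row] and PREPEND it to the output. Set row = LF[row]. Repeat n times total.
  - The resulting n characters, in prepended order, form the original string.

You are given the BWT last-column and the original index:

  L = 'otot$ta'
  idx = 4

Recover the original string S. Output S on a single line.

Answer: tattoo$

Derivation:
LF mapping: 2 4 3 5 0 6 1
Walk LF starting at row 4, prepending L[row]:
  step 1: row=4, L[4]='$', prepend. Next row=LF[4]=0
  step 2: row=0, L[0]='o', prepend. Next row=LF[0]=2
  step 3: row=2, L[2]='o', prepend. Next row=LF[2]=3
  step 4: row=3, L[3]='t', prepend. Next row=LF[3]=5
  step 5: row=5, L[5]='t', prepend. Next row=LF[5]=6
  step 6: row=6, L[6]='a', prepend. Next row=LF[6]=1
  step 7: row=1, L[1]='t', prepend. Next row=LF[1]=4
Reversed output: tattoo$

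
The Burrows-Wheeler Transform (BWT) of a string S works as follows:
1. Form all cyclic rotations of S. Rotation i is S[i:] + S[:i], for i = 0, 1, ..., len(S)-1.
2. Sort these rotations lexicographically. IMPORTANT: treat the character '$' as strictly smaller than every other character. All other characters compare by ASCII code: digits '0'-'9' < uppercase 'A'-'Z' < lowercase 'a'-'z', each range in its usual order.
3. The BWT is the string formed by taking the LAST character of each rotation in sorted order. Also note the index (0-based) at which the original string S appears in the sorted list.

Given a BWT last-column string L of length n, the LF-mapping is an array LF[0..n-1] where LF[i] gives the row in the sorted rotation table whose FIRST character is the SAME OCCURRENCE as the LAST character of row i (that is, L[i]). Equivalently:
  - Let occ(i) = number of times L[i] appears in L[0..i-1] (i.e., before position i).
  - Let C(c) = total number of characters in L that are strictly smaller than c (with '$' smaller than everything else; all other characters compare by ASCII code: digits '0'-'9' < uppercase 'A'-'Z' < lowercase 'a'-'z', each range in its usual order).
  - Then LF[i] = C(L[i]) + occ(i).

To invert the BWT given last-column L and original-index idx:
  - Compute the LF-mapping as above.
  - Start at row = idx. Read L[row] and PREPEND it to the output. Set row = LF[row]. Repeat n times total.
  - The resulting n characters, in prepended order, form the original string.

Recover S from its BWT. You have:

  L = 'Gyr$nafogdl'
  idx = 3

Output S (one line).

Answer: dragonflyG$

Derivation:
LF mapping: 1 10 9 0 7 2 4 8 5 3 6
Walk LF starting at row 3, prepending L[row]:
  step 1: row=3, L[3]='$', prepend. Next row=LF[3]=0
  step 2: row=0, L[0]='G', prepend. Next row=LF[0]=1
  step 3: row=1, L[1]='y', prepend. Next row=LF[1]=10
  step 4: row=10, L[10]='l', prepend. Next row=LF[10]=6
  step 5: row=6, L[6]='f', prepend. Next row=LF[6]=4
  step 6: row=4, L[4]='n', prepend. Next row=LF[4]=7
  step 7: row=7, L[7]='o', prepend. Next row=LF[7]=8
  step 8: row=8, L[8]='g', prepend. Next row=LF[8]=5
  step 9: row=5, L[5]='a', prepend. Next row=LF[5]=2
  step 10: row=2, L[2]='r', prepend. Next row=LF[2]=9
  step 11: row=9, L[9]='d', prepend. Next row=LF[9]=3
Reversed output: dragonflyG$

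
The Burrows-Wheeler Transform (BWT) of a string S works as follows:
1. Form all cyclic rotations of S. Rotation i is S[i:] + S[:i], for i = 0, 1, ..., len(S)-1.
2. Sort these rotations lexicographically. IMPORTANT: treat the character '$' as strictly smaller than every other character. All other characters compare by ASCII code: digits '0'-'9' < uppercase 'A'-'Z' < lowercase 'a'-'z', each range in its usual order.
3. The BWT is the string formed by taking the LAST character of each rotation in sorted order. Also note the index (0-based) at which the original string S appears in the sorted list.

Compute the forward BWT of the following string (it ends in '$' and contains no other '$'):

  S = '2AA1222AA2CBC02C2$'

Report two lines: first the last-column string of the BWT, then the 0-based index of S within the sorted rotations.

All 18 rotations (rotation i = S[i:]+S[:i]):
  rot[0] = 2AA1222AA2CBC02C2$
  rot[1] = AA1222AA2CBC02C2$2
  rot[2] = A1222AA2CBC02C2$2A
  rot[3] = 1222AA2CBC02C2$2AA
  rot[4] = 222AA2CBC02C2$2AA1
  rot[5] = 22AA2CBC02C2$2AA12
  rot[6] = 2AA2CBC02C2$2AA122
  rot[7] = AA2CBC02C2$2AA1222
  rot[8] = A2CBC02C2$2AA1222A
  rot[9] = 2CBC02C2$2AA1222AA
  rot[10] = CBC02C2$2AA1222AA2
  rot[11] = BC02C2$2AA1222AA2C
  rot[12] = C02C2$2AA1222AA2CB
  rot[13] = 02C2$2AA1222AA2CBC
  rot[14] = 2C2$2AA1222AA2CBC0
  rot[15] = C2$2AA1222AA2CBC02
  rot[16] = 2$2AA1222AA2CBC02C
  rot[17] = $2AA1222AA2CBC02C2
Sorted (with $ < everything):
  sorted[0] = $2AA1222AA2CBC02C2  (last char: '2')
  sorted[1] = 02C2$2AA1222AA2CBC  (last char: 'C')
  sorted[2] = 1222AA2CBC02C2$2AA  (last char: 'A')
  sorted[3] = 2$2AA1222AA2CBC02C  (last char: 'C')
  sorted[4] = 222AA2CBC02C2$2AA1  (last char: '1')
  sorted[5] = 22AA2CBC02C2$2AA12  (last char: '2')
  sorted[6] = 2AA1222AA2CBC02C2$  (last char: '$')
  sorted[7] = 2AA2CBC02C2$2AA122  (last char: '2')
  sorted[8] = 2C2$2AA1222AA2CBC0  (last char: '0')
  sorted[9] = 2CBC02C2$2AA1222AA  (last char: 'A')
  sorted[10] = A1222AA2CBC02C2$2A  (last char: 'A')
  sorted[11] = A2CBC02C2$2AA1222A  (last char: 'A')
  sorted[12] = AA1222AA2CBC02C2$2  (last char: '2')
  sorted[13] = AA2CBC02C2$2AA1222  (last char: '2')
  sorted[14] = BC02C2$2AA1222AA2C  (last char: 'C')
  sorted[15] = C02C2$2AA1222AA2CB  (last char: 'B')
  sorted[16] = C2$2AA1222AA2CBC02  (last char: '2')
  sorted[17] = CBC02C2$2AA1222AA2  (last char: '2')
Last column: 2CAC12$20AAA22CB22
Original string S is at sorted index 6

Answer: 2CAC12$20AAA22CB22
6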